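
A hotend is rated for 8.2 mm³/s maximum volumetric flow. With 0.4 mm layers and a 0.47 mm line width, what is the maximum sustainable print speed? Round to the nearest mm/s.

A = 0.4 × 0.47, so 0.188 mm².
Max speed = 8.2 / 0.188 = 43.62 ≈ 44 mm/s.

44 mm/s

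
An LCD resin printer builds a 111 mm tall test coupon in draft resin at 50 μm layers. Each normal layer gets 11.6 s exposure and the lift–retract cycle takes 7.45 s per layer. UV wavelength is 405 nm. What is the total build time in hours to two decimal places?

11.75 hours

Number of layers: 111 / 0.05 → 2220 (rounded up).
Per-layer time: 11.6 + 7.45 → 19.05 s.
Total = 2220 × 19.05 = 42291 s = 11.75 hours.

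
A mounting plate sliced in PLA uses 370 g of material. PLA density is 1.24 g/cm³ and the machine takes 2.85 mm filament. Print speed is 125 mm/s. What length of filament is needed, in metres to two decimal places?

46.77 m

Volume = 370 g / 1.24 g·cm⁻³ = 298.3871 cm³ = 298387.1 mm³.
Filament cross-section = π × (2.85/2)² = 6.3794 mm².
L = V/A = 298387.1/6.3794 = 46773.54 mm → 46.77 m.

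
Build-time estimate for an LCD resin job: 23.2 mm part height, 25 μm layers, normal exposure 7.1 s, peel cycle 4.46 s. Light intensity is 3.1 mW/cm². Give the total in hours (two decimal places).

2.98 hours

Layer count = ceil(23.2 / 0.025) = 928.
Cycle time = 7.1 + 4.46, so 11.56 s.
Total = 928 × 11.56 = 10727.68 s = 2.98 hours.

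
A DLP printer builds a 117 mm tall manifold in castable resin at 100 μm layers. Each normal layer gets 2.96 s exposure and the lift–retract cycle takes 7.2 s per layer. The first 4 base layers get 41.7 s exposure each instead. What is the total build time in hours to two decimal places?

Layers = ⌈117/0.1⌉ = 1170.
Burn-in layers = 4 × (41.7 + 7.2) = 195.6 s.
Normal layers: 1166 × (2.96 + 7.2) → 11846.56 s.
Total = 195.6 + 11846.56 = 12042.16 s = 3.35 hours.

3.35 hours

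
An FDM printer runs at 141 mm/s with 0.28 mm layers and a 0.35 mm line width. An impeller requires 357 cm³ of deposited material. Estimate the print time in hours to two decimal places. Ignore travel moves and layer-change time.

7.18 hours

Line area = 0.28 × 0.35, so 0.098 mm².
Total extruded path = 357000/0.098 = 3642857.1 mm.
Extrusion time: 3642857.1 / 141 → 25835.9 s.
Converting: 25835.9 s = 7.18 hours.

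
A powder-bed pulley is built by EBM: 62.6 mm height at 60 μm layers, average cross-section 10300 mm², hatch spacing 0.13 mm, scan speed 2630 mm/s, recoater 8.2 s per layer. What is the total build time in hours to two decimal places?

Layers = ⌈62.6/0.06⌉ = 1044.
Hatch length per layer = 10300 / 0.13, so 79230.8 mm.
Beam time per layer = 79230.8 / 2630 = 30.1258 s.
Layer cycle = 30.1258 + 8.2 = 38.3258 s.
Total: 1044 × 38.3258 s = 40012.1352 s → 11.11 hours.

11.11 hours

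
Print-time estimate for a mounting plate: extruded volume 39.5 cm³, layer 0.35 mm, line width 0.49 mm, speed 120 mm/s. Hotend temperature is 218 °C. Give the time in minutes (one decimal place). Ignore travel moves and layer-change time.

32.0 minutes

Extrusion cross-section: 0.35 × 0.49 → 0.1715 mm².
Total extruded path = 39500/0.1715 = 230320.7 mm.
Extrusion time = 230320.7 / 120, so 1919.3 s.
1919.3 s = 32.0 minutes.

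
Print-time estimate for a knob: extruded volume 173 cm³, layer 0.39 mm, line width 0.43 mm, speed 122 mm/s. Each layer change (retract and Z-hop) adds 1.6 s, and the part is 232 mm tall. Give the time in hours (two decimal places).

Line area: 0.39 × 0.43 → 0.1677 mm².
Path length: 173000 mm³ / 0.1677 mm² → 1031604.1 mm.
Extrusion time: 1031604.1 / 122 → 8455.8 s.
Number of layers: 232 / 0.39 → 595 (rounded up).
Layer-change overhead: 595 × 1.6 → 952 s.
Total = 8455.8 + 952 = 9407.8 s = 2.61 hours.

2.61 hours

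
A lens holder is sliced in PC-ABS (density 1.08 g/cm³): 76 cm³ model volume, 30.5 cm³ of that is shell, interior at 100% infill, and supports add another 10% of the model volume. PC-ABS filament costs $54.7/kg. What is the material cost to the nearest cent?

$4.94

Volume inside the shell = 76 − 30.5 = 45.5 cm³.
Infill deposited = 1.00 × 45.5, so 45.5 cm³.
Support = 0.10 × 76 = 7.6 cm³.
Total extruded: 30.5 + 45.5 + 7.6 → 83.6 cm³.
Mass = 83.6 × 1.08, so 90.288 g.
Cost = 90.288 g / 1000 × $54.7/kg = $4.94.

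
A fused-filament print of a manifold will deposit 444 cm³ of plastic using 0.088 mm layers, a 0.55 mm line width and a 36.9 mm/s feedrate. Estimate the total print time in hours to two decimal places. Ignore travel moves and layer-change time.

Bead cross-section = 0.088 × 0.55, so 0.0484 mm².
Toolpath length = 444 cm³ / 0.0484 mm² = 444000 / 0.0484 = 9173553.7 mm.
Extrusion time: 9173553.7 / 36.9 → 248605.8 s.
248605.8 s = 69.06 hours.

69.06 hours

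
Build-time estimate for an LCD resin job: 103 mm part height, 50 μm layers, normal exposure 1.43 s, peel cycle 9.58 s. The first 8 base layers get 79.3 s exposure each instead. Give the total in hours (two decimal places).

Layer count = ceil(103 / 0.05) = 2060.
Burn-in layers = 8 × (79.3 + 9.58), so 711.04 s.
Regular layers: 2052 × (1.43 + 9.58) → 22592.52 s.
Total = 711.04 + 22592.52 = 23303.56 s = 6.47 hours.

6.47 hours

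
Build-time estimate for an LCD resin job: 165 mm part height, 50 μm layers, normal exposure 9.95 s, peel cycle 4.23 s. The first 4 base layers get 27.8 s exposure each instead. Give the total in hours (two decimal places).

Layers = ⌈165/0.05⌉ = 3300.
Base layers = 4 × (27.8 + 4.23) = 128.12 s.
Normal layers: 3296 × (9.95 + 4.23) → 46737.28 s.
Sum: 128.12 + 46737.28 = 46865.4 s → 13.02 hours.

13.02 hours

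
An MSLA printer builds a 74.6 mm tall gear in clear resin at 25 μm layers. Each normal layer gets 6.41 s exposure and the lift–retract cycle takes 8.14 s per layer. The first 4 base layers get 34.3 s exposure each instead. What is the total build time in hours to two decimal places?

12.09 hours

Number of layers: 74.6 / 0.025 → 2984 (rounded up).
Base layers = 4 × (34.3 + 8.14), so 169.76 s.
Remaining layers: 2980 × (6.41 + 8.14) → 43359 s.
Sum: 169.76 + 43359 = 43528.76 s → 12.09 hours.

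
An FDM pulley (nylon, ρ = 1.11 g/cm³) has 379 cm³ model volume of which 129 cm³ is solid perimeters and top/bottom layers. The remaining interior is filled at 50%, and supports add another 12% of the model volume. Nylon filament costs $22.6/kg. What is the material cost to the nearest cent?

Interior volume = 379 − 129, so 250 cm³.
Infill volume = 0.50 × 250 = 125 cm³.
Support = 0.12 × 379 = 45.48 cm³.
Deposited volume: 129 + 125 + 45.48 → 299.48 cm³.
Mass = 299.48 × 1.11, so 332.4228 g.
At $22.6/kg: 332.4228/1000 × 22.6 = $7.51.

$7.51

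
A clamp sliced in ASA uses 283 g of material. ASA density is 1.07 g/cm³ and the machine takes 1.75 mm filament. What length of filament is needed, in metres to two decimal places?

109.96 m

Volume = 283 g / 1.07 g·cm⁻³ = 264.486 cm³ = 264486 mm³.
Cross-section of 1.75 mm filament: π·(1.75/2)² = 2.4053 mm².
L = V/A = 264486/2.4053 = 109959.67 mm → 109.96 m.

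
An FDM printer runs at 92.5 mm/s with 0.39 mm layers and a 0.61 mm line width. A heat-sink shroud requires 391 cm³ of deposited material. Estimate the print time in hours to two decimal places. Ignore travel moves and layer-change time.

4.94 hours

Extrusion cross-section = 0.39 × 0.61 = 0.2379 mm².
Total extruded path = 391000/0.2379 = 1643547.7 mm.
Print-move time: 1643547.7 / 92.5 → 17768.1 s.
That's 17768.1 s → 4.94 hours.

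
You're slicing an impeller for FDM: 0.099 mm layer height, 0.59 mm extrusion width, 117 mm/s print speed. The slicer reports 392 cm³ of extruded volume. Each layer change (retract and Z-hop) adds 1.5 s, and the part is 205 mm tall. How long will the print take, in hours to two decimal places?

16.80 hours

Extrusion cross-section: 0.099 × 0.59 → 0.05841 mm².
Total extruded path = 392000/0.05841 = 6711179.6 mm.
Print-move time = 6711179.6 / 117, so 57360.5 s.
Layer count = ceil(205 / 0.099) = 2071.
Layer-change overhead = 2071 × 1.5 = 3106.5 s.
Total = 57360.5 + 3106.5 = 60467 s = 16.80 hours.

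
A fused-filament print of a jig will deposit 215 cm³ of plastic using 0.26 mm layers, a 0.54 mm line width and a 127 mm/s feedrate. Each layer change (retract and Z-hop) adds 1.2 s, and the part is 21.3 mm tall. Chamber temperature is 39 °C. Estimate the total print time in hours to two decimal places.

Bead cross-section = 0.26 × 0.54, so 0.1404 mm².
Toolpath length = 215 cm³ / 0.1404 mm² = 215000 / 0.1404 = 1531339 mm.
Time extruding: 1531339 / 127 → 12057.8 s.
Number of layers: 21.3 / 0.26 → 82 (rounded up).
Non-print overhead = 82 × 1.2, so 98.4 s.
Altogether 12057.8 + 98.4 = 12156.2 s, i.e. 3.38 hours.

3.38 hours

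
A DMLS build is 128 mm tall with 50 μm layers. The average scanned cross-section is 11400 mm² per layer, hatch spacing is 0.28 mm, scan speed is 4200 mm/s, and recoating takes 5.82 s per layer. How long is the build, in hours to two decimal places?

Number of layers: 128 / 0.05 → 2560 (rounded up).
Hatch length per layer = 11400 / 0.28, so 40714.3 mm.
Laser time per layer: 40714.3 / 4200 → 9.6939 s.
Per-layer time = 9.6939 + 5.82 = 15.5139 s.
2560 layers × 15.5139 s/layer = 39715.584 s, i.e. 11.03 hours.

11.03 hours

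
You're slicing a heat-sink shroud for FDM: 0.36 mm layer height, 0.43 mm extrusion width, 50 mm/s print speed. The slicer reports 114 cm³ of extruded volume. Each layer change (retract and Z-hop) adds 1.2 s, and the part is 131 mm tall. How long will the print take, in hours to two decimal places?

4.21 hours

Line area = 0.36 × 0.43 = 0.1548 mm².
Path length: 114000 mm³ / 0.1548 mm² → 736434.1 mm.
Time extruding = 736434.1 / 50, so 14728.7 s.
Number of layers: 131 / 0.36 → 364 (rounded up).
Non-print overhead = 364 × 1.2 = 436.8 s.
Altogether 14728.7 + 436.8 = 15165.5 s, i.e. 4.21 hours.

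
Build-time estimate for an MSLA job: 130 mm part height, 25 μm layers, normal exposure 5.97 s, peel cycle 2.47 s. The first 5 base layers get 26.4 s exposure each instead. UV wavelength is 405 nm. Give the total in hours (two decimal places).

12.22 hours

Layer count = ceil(130 / 0.025) = 5200.
Burn-in layers = 5 × (26.4 + 2.47), so 144.35 s.
Normal layers = 5195 × (5.97 + 2.47) = 43845.8 s.
Total = 144.35 + 43845.8 = 43990.15 s = 12.22 hours.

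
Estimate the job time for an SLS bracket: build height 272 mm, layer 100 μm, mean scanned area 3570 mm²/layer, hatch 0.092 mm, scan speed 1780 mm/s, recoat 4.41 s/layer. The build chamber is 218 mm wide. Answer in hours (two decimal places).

Layers = ⌈272/0.1⌉ = 2720.
Scan path per layer = 3570 / 0.092, so 38804.3 mm.
Laser time per layer = 38804.3 / 1780 = 21.8002 s.
Per-layer time = 21.8002 + 4.41, so 26.2102 s.
2720 layers × 26.2102 s/layer = 71291.744 s, i.e. 19.80 hours.

19.80 hours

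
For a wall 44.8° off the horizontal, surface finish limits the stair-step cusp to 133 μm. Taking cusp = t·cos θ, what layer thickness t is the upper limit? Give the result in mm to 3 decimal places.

cos(44.8°) = 0.7096; t_max = 0.133/0.7096 = 0.187 mm.

0.187 mm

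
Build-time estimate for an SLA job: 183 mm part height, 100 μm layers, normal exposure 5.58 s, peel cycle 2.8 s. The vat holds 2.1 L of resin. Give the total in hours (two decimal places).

4.26 hours

Layer count = ceil(183 / 0.1) = 1830.
Each layer takes = 5.58 + 2.8, so 8.38 s.
Build time: 1830 × 8.38 s = 15335.4 s, i.e. 4.26 hours.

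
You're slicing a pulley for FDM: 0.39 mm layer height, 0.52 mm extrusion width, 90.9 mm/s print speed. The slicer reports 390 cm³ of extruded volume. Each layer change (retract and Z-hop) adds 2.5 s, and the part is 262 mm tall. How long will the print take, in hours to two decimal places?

Line area = 0.39 × 0.52, so 0.2028 mm².
Toolpath length = 390 cm³ / 0.2028 mm² = 390000 / 0.2028 = 1923076.9 mm.
Time extruding = 1923076.9 / 90.9, so 21156 s.
Layer count = ceil(262 / 0.39) = 672.
Non-print overhead: 672 × 2.5 → 1680 s.
Total = 21156 + 1680 = 22836 s = 6.34 hours.

6.34 hours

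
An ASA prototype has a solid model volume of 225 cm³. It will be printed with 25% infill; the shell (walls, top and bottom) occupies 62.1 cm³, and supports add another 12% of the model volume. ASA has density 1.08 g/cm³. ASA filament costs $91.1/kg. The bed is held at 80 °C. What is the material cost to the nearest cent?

$12.77

Infill region: 225 − 62.1 → 162.9 cm³.
Infill deposited = 0.25 × 162.9 = 40.725 cm³.
Support: 0.12 × 225 → 27 cm³.
Total printed volume = 62.1 + 40.725 + 27, so 129.825 cm³.
Mass = 129.825 × 1.08, so 140.211 g.
At $91.1/kg: 140.211/1000 × 91.1 = $12.77.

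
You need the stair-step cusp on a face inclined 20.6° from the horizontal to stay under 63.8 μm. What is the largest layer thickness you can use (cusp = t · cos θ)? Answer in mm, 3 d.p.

cos(20.6°) = 0.9361; t_max = 0.0638/0.9361 = 0.068 mm.

0.068 mm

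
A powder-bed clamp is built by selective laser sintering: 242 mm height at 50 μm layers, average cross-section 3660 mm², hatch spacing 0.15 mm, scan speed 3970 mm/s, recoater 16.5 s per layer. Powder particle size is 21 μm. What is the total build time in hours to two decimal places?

Number of layers: 242 / 0.05 → 4840 (rounded up).
Per-layer scan distance = 3660 / 0.15 = 24400 mm.
Laser time per layer: 24400 / 3970 → 6.1461 s.
Time per layer = 6.1461 + 16.5, so 22.6461 s.
Build time = 4840 × 22.6461 = 109607.124 s = 30.45 hours.

30.45 hours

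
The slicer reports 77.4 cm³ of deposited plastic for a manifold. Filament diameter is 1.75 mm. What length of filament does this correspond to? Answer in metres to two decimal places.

32.18 m

Filament cross-section = π × (1.75/2)² = 2.4053 mm².
L = 77400 mm³ / 2.4053 mm² = 32178.94 mm, i.e. 32.18 m.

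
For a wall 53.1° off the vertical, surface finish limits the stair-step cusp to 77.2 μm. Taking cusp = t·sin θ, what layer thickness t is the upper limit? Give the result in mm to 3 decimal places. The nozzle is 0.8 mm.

Layer height = cusp / sin(53.1°) = 0.0772 / 0.7997 = 0.097 mm.

0.097 mm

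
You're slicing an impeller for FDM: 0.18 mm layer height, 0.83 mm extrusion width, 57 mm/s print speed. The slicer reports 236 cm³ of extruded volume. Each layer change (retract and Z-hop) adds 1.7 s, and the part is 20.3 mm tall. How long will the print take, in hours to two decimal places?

7.75 hours

Extrusion cross-section = 0.18 × 0.83 = 0.1494 mm².
Total extruded path = 236000/0.1494 = 1579651.9 mm.
Time extruding: 1579651.9 / 57 → 27713.2 s.
Layer count = ceil(20.3 / 0.18) = 113.
Layer-change overhead = 113 × 1.7 = 192.1 s.
Altogether 27713.2 + 192.1 = 27905.3 s, i.e. 7.75 hours.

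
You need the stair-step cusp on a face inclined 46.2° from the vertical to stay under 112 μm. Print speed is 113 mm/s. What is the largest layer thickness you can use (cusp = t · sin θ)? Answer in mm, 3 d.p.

t = h_c / sin θ = 0.112 / 0.7218 = 0.155 mm.

0.155 mm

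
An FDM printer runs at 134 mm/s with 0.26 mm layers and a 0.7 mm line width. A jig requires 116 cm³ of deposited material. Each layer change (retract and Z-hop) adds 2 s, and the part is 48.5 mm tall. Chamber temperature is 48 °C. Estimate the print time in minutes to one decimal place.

85.5 minutes

Line area: 0.26 × 0.7 → 0.182 mm².
Toolpath length = 116 cm³ / 0.182 mm² = 116000 / 0.182 = 637362.6 mm.
Extrusion time: 637362.6 / 134 → 4756.4 s.
Layer count = ceil(48.5 / 0.26) = 187.
Z-hop total = 187 × 2 = 374 s.
Altogether 4756.4 + 374 = 5130.4 s, i.e. 85.5 minutes.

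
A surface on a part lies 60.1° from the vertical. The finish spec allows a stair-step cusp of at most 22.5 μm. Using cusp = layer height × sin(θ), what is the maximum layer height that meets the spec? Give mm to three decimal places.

0.026 mm

sin(60.1°) = 0.8669; t_max = 0.0225/0.8669 = 0.026 mm.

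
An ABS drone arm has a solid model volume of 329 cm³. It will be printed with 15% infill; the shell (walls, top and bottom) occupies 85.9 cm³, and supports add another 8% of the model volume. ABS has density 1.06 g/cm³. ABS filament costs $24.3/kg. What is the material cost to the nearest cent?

$3.83

Infill region = 329 − 85.9, so 243.1 cm³.
Infill deposited: 0.15 × 243.1 → 36.465 cm³.
Support = 0.08 × 329, so 26.32 cm³.
Total printed volume = 85.9 + 36.465 + 26.32 = 148.685 cm³.
Mass = 148.685 × 1.06, so 157.6061 g.
At $24.3/kg: 157.6061/1000 × 24.3 = $3.83.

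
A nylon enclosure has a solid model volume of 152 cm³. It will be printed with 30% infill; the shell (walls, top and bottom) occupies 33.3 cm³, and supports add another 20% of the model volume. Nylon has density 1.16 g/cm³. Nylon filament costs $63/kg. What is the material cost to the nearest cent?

$7.26

Interior volume = 152 − 33.3, so 118.7 cm³.
Infill deposited = 0.30 × 118.7, so 35.61 cm³.
Support: 0.20 × 152 → 30.4 cm³.
Deposited volume = 33.3 + 35.61 + 30.4, so 99.31 cm³.
Mass = 99.31 × 1.16 = 115.1996 g.
At $63/kg: 115.1996/1000 × 63 = $7.26.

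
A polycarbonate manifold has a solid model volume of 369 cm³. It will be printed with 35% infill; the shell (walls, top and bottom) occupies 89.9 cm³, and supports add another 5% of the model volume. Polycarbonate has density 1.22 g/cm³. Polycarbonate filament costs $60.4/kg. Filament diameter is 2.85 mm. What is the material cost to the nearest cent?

Interior volume = 369 − 89.9, so 279.1 cm³.
Deposited infill = 0.35 × 279.1, so 97.685 cm³.
Support: 0.05 × 369 → 18.45 cm³.
Total printed volume: 89.9 + 97.685 + 18.45 → 206.035 cm³.
Mass = 206.035 × 1.22, so 251.3627 g.
Cost = 251.3627 g / 1000 × $60.4/kg = $15.18.

$15.18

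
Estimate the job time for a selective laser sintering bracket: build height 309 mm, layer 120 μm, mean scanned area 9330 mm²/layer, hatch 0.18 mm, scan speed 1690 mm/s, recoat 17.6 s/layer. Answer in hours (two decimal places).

Number of layers: 309 / 0.12 → 2575 (rounded up).
Per-layer scan distance: 9330 / 0.18 → 51833.3 mm.
Scan time per layer: 51833.3 / 1690 → 30.6706 s.
Time per layer = 30.6706 + 17.6, so 48.2706 s.
Total: 2575 × 48.2706 s = 124296.795 s → 34.53 hours.

34.53 hours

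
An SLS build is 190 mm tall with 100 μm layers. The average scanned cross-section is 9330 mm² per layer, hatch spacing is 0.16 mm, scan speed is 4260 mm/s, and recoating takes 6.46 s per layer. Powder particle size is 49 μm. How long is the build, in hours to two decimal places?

Number of layers: 190 / 0.1 → 1900 (rounded up).
Hatch length per layer = 9330 / 0.16 = 58312.5 mm.
Laser time per layer = 58312.5 / 4260, so 13.6884 s.
Layer cycle: 13.6884 + 6.46 → 20.1484 s.
Total: 1900 × 20.1484 s = 38281.96 s → 10.63 hours.

10.63 hours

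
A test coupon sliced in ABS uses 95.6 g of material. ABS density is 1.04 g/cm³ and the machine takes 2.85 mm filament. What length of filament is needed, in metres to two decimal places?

Extruded volume: 95.6/1.04 = 91.9231 cm³ (91923.1 mm³).
Filament cross-section = π × (2.85/2)² = 6.3794 mm².
L = V/A = 91923.1/6.3794 = 14409.36 mm → 14.41 m.

14.41 m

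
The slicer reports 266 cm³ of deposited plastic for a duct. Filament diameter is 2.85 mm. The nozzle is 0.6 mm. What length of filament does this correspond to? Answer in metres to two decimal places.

41.70 m

A = π r² = π × 1.425² = 6.3794 mm².
Length = 266 cm³ / 6.3794 mm² = 266000 / 6.3794 = 41696.71 mm = 41.70 m.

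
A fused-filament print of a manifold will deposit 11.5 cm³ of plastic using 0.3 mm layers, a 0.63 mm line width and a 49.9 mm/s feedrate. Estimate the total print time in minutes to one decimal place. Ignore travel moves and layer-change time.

Bead cross-section: 0.3 × 0.63 → 0.189 mm².
Path length: 11500 mm³ / 0.189 mm² → 60846.6 mm.
Print-move time: 60846.6 / 49.9 → 1219.4 s.
In the requested units: 1219.4 s = 20.3 minutes.

20.3 minutes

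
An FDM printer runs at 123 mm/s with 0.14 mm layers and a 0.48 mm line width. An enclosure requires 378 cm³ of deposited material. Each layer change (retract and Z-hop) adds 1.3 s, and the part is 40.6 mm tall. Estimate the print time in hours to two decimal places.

Extrusion cross-section = 0.14 × 0.48, so 0.0672 mm².
Path length: 378000 mm³ / 0.0672 mm² → 5625000 mm.
Time extruding: 5625000 / 123 → 45731.7 s.
Layer count = ceil(40.6 / 0.14) = 290.
Z-hop total = 290 × 1.3, so 377 s.
Altogether 45731.7 + 377 = 46108.7 s, i.e. 12.81 hours.

12.81 hours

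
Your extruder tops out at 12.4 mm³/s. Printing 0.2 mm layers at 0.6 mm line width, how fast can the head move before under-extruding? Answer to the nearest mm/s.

103 mm/s

Bead cross-section: 0.2 × 0.6 → 0.12 mm².
Max speed = 12.4 / 0.12 = 103.33 ≈ 103 mm/s.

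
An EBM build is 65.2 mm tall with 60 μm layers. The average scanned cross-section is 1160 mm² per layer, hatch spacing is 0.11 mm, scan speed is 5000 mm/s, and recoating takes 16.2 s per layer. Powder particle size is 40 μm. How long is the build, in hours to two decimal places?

Layer count = ceil(65.2 / 0.06) = 1087.
Hatch length per layer = 1160 / 0.11 = 10545.5 mm.
Per-layer scan time: 10545.5 / 5000 → 2.1091 s.
Per-layer time: 2.1091 + 16.2 → 18.3091 s.
Total: 1087 × 18.3091 s = 19901.9917 s → 5.53 hours.

5.53 hours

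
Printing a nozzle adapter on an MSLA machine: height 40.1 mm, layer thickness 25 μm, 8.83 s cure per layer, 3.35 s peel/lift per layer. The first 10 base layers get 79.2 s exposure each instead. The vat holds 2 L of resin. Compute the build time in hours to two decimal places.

Number of layers: 40.1 / 0.025 → 1604 (rounded up).
Base layers = 10 × (79.2 + 3.35), so 825.5 s.
Normal layers: 1594 × (8.83 + 3.35) → 19414.92 s.
Total = 825.5 + 19414.92 = 20240.42 s = 5.62 hours.

5.62 hours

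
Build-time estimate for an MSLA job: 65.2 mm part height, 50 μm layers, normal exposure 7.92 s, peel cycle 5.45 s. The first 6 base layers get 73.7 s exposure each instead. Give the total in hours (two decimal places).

4.95 hours

Number of layers: 65.2 / 0.05 → 1304 (rounded up).
Burn-in layers = 6 × (73.7 + 5.45), so 474.9 s.
Remaining layers = 1298 × (7.92 + 5.45), so 17354.26 s.
Sum: 474.9 + 17354.26 = 17829.16 s → 4.95 hours.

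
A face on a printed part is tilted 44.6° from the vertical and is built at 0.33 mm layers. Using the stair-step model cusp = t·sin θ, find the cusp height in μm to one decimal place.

Cusp = layer height × sin(44.6°) = 0.33 × 0.7022 = 0.231726 mm = 231.7 μm.

231.7 μm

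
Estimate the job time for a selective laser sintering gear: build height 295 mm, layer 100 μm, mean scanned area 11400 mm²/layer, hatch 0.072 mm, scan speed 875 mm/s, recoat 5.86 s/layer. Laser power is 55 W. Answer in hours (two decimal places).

Layer count = ceil(295 / 0.1) = 2950.
Hatch length per layer = 11400 / 0.072, so 158333.3 mm.
Scan time per layer = 158333.3 / 875 = 180.9523 s.
Per-layer time = 180.9523 + 5.86, so 186.8123 s.
2950 layers × 186.8123 s/layer = 551096.285 s, i.e. 153.08 hours.

153.08 hours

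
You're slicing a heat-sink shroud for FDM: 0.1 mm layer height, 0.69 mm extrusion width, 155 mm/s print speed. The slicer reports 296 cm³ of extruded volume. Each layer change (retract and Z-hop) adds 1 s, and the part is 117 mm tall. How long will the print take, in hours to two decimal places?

Extrusion cross-section: 0.1 × 0.69 → 0.069 mm².
Path length: 296000 mm³ / 0.069 mm² → 4289855.1 mm.
Time extruding = 4289855.1 / 155, so 27676.5 s.
Layer count = ceil(117 / 0.1) = 1170.
Z-hop total = 1170 × 1, so 1170 s.
Total = 27676.5 + 1170 = 28846.5 s = 8.01 hours.

8.01 hours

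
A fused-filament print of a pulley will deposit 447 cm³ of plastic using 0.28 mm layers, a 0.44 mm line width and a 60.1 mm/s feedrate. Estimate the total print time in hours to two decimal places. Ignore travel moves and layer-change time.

Line area = 0.28 × 0.44 = 0.1232 mm².
Toolpath length = 447 cm³ / 0.1232 mm² = 447000 / 0.1232 = 3628246.8 mm.
Time extruding = 3628246.8 / 60.1 = 60370.2 s.
Converting: 60370.2 s = 16.77 hours.

16.77 hours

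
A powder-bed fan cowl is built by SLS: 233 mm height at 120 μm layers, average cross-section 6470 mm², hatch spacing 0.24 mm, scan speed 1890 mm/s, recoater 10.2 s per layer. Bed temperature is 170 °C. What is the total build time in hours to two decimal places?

Layer count = ceil(233 / 0.12) = 1942.
Per-layer scan distance: 6470 / 0.24 → 26958.3 mm.
Laser time per layer = 26958.3 / 1890 = 14.2637 s.
Per-layer time: 14.2637 + 10.2 → 24.4637 s.
Total: 1942 × 24.4637 s = 47508.5054 s → 13.20 hours.

13.20 hours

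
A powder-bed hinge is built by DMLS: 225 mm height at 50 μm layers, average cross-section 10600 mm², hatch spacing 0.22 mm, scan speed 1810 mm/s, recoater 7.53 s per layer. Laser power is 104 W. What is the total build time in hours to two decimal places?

Number of layers: 225 / 0.05 → 4500 (rounded up).
Per-layer scan distance = 10600 / 0.22, so 48181.8 mm.
Laser time per layer = 48181.8 / 1810, so 26.6198 s.
Time per layer: 26.6198 + 7.53 → 34.1498 s.
Build time = 4500 × 34.1498 = 153674.1 s = 42.69 hours.

42.69 hours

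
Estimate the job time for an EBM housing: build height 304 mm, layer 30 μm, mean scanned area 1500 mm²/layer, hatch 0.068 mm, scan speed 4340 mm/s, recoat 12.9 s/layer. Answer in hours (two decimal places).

50.62 hours

Layers = ⌈304/0.03⌉ = 10134.
Scan path per layer: 1500 / 0.068 → 22058.8 mm.
Scan time per layer = 22058.8 / 4340, so 5.0827 s.
Time per layer: 5.0827 + 12.9 → 17.9827 s.
Total: 10134 × 17.9827 s = 182236.6818 s → 50.62 hours.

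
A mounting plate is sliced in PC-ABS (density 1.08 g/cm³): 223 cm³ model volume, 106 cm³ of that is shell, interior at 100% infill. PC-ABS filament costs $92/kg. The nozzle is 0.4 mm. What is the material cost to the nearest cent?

Volume inside the shell = 223 − 106 = 117 cm³.
Infill deposited: 1.00 × 117 → 117 cm³.
Deposited volume: 106 + 117 → 223 cm³.
Mass = 223 × 1.08 = 240.84 g.
Cost = 240.84 g / 1000 × $92/kg = $22.16.

$22.16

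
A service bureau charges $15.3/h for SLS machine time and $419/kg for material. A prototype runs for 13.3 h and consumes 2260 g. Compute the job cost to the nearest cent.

Machine-time cost = 15.3 × 13.3, so $203.49.
Material cost = 419 × 2260/1000 = $946.94.
Total = 203.49 + 946.94 = $1150.43.

$1150.43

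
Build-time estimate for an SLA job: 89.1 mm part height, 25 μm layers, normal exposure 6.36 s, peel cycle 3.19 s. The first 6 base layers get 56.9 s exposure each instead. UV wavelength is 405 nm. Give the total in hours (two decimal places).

9.54 hours

Layer count = ceil(89.1 / 0.025) = 3564.
Base layers = 6 × (56.9 + 3.19) = 360.54 s.
Regular layers = 3558 × (6.36 + 3.19), so 33978.9 s.
Sum: 360.54 + 33978.9 = 34339.44 s → 9.54 hours.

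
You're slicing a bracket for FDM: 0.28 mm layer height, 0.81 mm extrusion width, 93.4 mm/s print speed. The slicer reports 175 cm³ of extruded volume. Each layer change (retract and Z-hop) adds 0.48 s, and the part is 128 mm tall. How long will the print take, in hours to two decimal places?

Line area = 0.28 × 0.81, so 0.2268 mm².
Total extruded path = 175000/0.2268 = 771604.9 mm.
Extrusion time: 771604.9 / 93.4 → 8261.3 s.
Number of layers: 128 / 0.28 → 458 (rounded up).
Layer-change overhead = 458 × 0.48, so 219.84 s.
Total = 8261.3 + 219.84 = 8481.14 s = 2.36 hours.

2.36 hours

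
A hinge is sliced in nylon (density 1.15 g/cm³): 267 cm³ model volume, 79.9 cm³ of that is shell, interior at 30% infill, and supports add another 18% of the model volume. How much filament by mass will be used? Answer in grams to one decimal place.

Infill region = 267 − 79.9, so 187.1 cm³.
Infill volume = 0.30 × 187.1 = 56.13 cm³.
Support = 0.18 × 267, so 48.06 cm³.
Total printed volume = 79.9 + 56.13 + 48.06, so 184.09 cm³.
Mass = 184.09 × 1.15, so 211.7035 g.

211.7 g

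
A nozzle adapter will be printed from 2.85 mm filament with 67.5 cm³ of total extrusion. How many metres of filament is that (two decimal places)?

10.58 m

Filament cross-section = π × (2.85/2)² = 6.3794 mm².
L = 67500 mm³ / 6.3794 mm² = 10580.93 mm, i.e. 10.58 m.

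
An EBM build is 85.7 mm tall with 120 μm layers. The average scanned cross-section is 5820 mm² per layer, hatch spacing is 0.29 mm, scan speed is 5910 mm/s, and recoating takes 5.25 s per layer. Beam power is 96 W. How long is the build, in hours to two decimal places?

Number of layers: 85.7 / 0.12 → 715 (rounded up).
Per-layer scan distance: 5820 / 0.29 → 20069 mm.
Beam time per layer: 20069 / 5910 → 3.3958 s.
Layer cycle = 3.3958 + 5.25, so 8.6458 s.
Build time = 715 × 8.6458 = 6181.747 s = 1.72 hours.

1.72 hours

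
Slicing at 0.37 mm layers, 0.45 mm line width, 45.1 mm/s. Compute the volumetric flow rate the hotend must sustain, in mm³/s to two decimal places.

A = 0.37 × 0.45 = 0.1665 mm².
Volumetric flow = 45.1 × 0.1665 = 7.51 mm³/s.

7.51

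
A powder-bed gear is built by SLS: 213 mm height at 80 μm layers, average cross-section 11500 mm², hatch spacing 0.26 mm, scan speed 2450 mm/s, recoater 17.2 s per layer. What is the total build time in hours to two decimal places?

Layers = ⌈213/0.08⌉ = 2663.
Hatch length per layer = 11500 / 0.26 = 44230.8 mm.
Per-layer scan time = 44230.8 / 2450, so 18.0534 s.
Layer cycle = 18.0534 + 17.2 = 35.2534 s.
Total: 2663 × 35.2534 s = 93879.8042 s → 26.08 hours.

26.08 hours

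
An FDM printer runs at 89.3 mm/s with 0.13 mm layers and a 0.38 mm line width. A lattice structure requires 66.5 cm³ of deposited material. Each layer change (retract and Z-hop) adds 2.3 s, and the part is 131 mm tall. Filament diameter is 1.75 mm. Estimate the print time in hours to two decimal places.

Bead cross-section: 0.13 × 0.38 → 0.0494 mm².
Path length: 66500 mm³ / 0.0494 mm² → 1346153.8 mm.
Extrusion time = 1346153.8 / 89.3 = 15074.5 s.
Layers = ⌈131/0.13⌉ = 1008.
Non-print overhead = 1008 × 2.3 = 2318.4 s.
Altogether 15074.5 + 2318.4 = 17392.9 s, i.e. 4.83 hours.

4.83 hours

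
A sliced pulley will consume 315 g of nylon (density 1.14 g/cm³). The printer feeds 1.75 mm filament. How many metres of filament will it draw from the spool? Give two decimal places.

Volume = 315 g / 1.14 g·cm⁻³ = 276.3158 cm³ = 276315.8 mm³.
Cross-section of 1.75 mm filament: π·(1.75/2)² = 2.4053 mm².
Length = 276315.8 / 2.4053 = 114877.89 mm = 114.88 m.

114.88 m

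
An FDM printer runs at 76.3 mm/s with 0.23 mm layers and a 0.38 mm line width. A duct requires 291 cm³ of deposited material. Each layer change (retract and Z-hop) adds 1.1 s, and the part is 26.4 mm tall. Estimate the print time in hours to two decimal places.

12.16 hours

Bead cross-section = 0.23 × 0.38 = 0.0874 mm².
Total extruded path = 291000/0.0874 = 3329519.5 mm.
Time extruding = 3329519.5 / 76.3, so 43637.2 s.
Layer count = ceil(26.4 / 0.23) = 115.
Z-hop total: 115 × 1.1 → 126.5 s.
Total = 43637.2 + 126.5 = 43763.7 s = 12.16 hours.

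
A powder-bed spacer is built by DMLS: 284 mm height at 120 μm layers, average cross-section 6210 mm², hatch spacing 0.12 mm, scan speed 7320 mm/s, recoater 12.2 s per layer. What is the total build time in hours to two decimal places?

12.67 hours

Layer count = ceil(284 / 0.12) = 2367.
Scan path per layer = 6210 / 0.12, so 51750 mm.
Laser time per layer = 51750 / 7320 = 7.0697 s.
Time per layer: 7.0697 + 12.2 → 19.2697 s.
Total: 2367 × 19.2697 s = 45611.3799 s → 12.67 hours.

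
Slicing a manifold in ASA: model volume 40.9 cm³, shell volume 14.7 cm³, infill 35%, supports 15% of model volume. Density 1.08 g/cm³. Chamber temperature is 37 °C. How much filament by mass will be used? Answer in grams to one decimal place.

Interior volume: 40.9 − 14.7 → 26.2 cm³.
Infill volume: 0.35 × 26.2 → 9.17 cm³.
Support = 0.15 × 40.9 = 6.135 cm³.
Total printed volume: 14.7 + 9.17 + 6.135 → 30.005 cm³.
Mass = 30.005 × 1.08, so 32.4054 g.

32.4 g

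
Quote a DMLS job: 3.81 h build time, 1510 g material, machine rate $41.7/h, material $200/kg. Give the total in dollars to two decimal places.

$460.88

Time charge = 41.7 × 3.81 = $158.877.
Feedstock cost = 200 × 1510/1000, so $302.00.
Total = 158.877 + 302.00 = 460.877 ≈ $460.88.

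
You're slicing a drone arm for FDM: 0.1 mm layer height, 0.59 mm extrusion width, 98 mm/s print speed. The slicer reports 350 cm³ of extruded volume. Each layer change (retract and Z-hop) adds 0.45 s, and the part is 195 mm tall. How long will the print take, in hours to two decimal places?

Line area = 0.1 × 0.59 = 0.059 mm².
Toolpath length = 350 cm³ / 0.059 mm² = 350000 / 0.059 = 5932203.4 mm.
Print-move time: 5932203.4 / 98 → 60532.7 s.
Number of layers: 195 / 0.1 → 1950 (rounded up).
Non-print overhead: 1950 × 0.45 → 877.5 s.
Total = 60532.7 + 877.5 = 61410.2 s = 17.06 hours.

17.06 hours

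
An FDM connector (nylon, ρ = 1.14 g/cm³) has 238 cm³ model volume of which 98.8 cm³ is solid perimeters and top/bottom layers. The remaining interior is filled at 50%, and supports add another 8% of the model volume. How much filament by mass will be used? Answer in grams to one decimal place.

Infill region = 238 − 98.8 = 139.2 cm³.
Infill volume = 0.50 × 139.2 = 69.6 cm³.
Support = 0.08 × 238, so 19.04 cm³.
Total extruded: 98.8 + 69.6 + 19.04 → 187.44 cm³.
Mass: 187.44 × 1.14 → 213.6816 g.

213.7 g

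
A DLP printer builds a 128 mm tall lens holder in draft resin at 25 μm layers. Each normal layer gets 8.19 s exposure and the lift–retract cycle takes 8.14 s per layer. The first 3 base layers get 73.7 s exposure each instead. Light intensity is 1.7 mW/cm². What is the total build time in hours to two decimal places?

Number of layers: 128 / 0.025 → 5120 (rounded up).
Bottom layers: 3 × (73.7 + 8.14) → 245.52 s.
Regular layers = 5117 × (8.19 + 8.14), so 83560.61 s.
Sum: 245.52 + 83560.61 = 83806.13 s → 23.28 hours.

23.28 hours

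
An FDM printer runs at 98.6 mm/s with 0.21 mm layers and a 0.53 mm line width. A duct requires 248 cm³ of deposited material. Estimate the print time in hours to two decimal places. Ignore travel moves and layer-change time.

6.28 hours

Bead cross-section = 0.21 × 0.53 = 0.1113 mm².
Path length: 248000 mm³ / 0.1113 mm² → 2228212 mm.
Time extruding = 2228212 / 98.6, so 22598.5 s.
22598.5 s = 6.28 hours.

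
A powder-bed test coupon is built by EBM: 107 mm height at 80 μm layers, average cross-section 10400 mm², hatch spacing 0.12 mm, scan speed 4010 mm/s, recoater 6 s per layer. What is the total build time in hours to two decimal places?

10.26 hours

Layers = ⌈107/0.08⌉ = 1338.
Scan path per layer: 10400 / 0.12 → 86666.7 mm.
Beam time per layer = 86666.7 / 4010, so 21.6126 s.
Per-layer time: 21.6126 + 6 → 27.6126 s.
1338 layers × 27.6126 s/layer = 36945.6588 s, i.e. 10.26 hours.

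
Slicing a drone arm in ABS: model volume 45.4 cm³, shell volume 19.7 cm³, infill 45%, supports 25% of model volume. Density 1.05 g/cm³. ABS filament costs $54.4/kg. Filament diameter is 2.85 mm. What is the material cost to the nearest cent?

$2.43

Infill region = 45.4 − 19.7 = 25.7 cm³.
Infill volume: 0.45 × 25.7 → 11.565 cm³.
Support: 0.25 × 45.4 → 11.35 cm³.
Total extruded: 19.7 + 11.565 + 11.35 → 42.615 cm³.
Mass: 42.615 × 1.05 → 44.74575 g.
Cost = 44.74575 g / 1000 × $54.4/kg = $2.43.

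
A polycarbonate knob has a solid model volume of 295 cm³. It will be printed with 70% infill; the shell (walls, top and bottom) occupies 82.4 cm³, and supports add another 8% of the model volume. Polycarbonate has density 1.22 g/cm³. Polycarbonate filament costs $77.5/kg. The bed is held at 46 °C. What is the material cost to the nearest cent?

$24.09

Interior volume = 295 − 82.4, so 212.6 cm³.
Deposited infill: 0.70 × 212.6 → 148.82 cm³.
Support: 0.08 × 295 → 23.6 cm³.
Total printed volume = 82.4 + 148.82 + 23.6 = 254.82 cm³.
Mass = 254.82 × 1.22, so 310.8804 g.
Cost = 310.8804 g / 1000 × $77.5/kg = $24.09.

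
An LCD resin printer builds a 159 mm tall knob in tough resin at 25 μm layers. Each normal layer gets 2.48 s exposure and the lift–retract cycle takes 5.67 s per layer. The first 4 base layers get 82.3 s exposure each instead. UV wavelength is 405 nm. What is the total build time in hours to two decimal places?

14.49 hours

Layer count = ceil(159 / 0.025) = 6360.
Burn-in layers = 4 × (82.3 + 5.67), so 351.88 s.
Normal layers = 6356 × (2.48 + 5.67) = 51801.4 s.
Total = 351.88 + 51801.4 = 52153.28 s = 14.49 hours.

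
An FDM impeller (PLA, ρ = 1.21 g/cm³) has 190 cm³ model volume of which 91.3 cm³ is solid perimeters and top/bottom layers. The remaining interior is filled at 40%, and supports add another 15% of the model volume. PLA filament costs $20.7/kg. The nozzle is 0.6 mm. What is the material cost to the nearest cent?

$3.99

Volume inside the shell = 190 − 91.3 = 98.7 cm³.
Infill volume = 0.40 × 98.7 = 39.48 cm³.
Support: 0.15 × 190 → 28.5 cm³.
Total extruded = 91.3 + 39.48 + 28.5, so 159.28 cm³.
Mass: 159.28 × 1.21 → 192.7288 g.
At $20.7/kg: 192.7288/1000 × 20.7 = $3.99.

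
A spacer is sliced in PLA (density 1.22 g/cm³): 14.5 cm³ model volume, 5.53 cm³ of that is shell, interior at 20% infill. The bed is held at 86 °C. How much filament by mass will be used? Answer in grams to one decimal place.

8.9 g

Infill region: 14.5 − 5.53 → 8.97 cm³.
Deposited infill: 0.20 × 8.97 → 1.794 cm³.
Total extruded = 5.53 + 1.794, so 7.324 cm³.
Mass: 7.324 × 1.22 → 8.93528 g.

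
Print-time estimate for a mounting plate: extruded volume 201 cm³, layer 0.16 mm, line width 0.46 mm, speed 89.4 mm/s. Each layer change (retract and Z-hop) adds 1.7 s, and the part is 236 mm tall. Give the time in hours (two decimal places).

Bead cross-section: 0.16 × 0.46 → 0.0736 mm².
Path length: 201000 mm³ / 0.0736 mm² → 2730978.3 mm.
Extrusion time = 2730978.3 / 89.4 = 30547.9 s.
Number of layers: 236 / 0.16 → 1475 (rounded up).
Layer-change overhead: 1475 × 1.7 → 2507.5 s.
Altogether 30547.9 + 2507.5 = 33055.4 s, i.e. 9.18 hours.

9.18 hours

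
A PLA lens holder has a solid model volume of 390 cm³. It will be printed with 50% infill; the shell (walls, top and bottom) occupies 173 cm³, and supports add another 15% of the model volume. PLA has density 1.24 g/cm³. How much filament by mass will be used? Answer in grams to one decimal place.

Volume inside the shell = 390 − 173, so 217 cm³.
Deposited infill = 0.50 × 217, so 108.5 cm³.
Support = 0.15 × 390, so 58.5 cm³.
Total extruded = 173 + 108.5 + 58.5, so 340 cm³.
Mass = 340 × 1.24 = 421.6 g.

421.6 g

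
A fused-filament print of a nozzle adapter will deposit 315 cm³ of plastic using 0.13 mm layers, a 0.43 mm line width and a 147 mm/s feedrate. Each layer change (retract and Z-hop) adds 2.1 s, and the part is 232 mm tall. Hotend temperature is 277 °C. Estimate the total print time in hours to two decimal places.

Line area = 0.13 × 0.43 = 0.0559 mm².
Path length: 315000 mm³ / 0.0559 mm² → 5635062.6 mm.
Print-move time: 5635062.6 / 147 → 38333.8 s.
Layers = ⌈232/0.13⌉ = 1785.
Non-print overhead = 1785 × 2.1 = 3748.5 s.
Total = 38333.8 + 3748.5 = 42082.3 s = 11.69 hours.

11.69 hours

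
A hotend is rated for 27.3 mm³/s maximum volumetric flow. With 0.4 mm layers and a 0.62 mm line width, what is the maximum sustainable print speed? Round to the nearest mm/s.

Bead cross-section: 0.4 × 0.62 → 0.248 mm².
Max speed = 27.3 / 0.248 = 110.08 ≈ 110 mm/s.

110 mm/s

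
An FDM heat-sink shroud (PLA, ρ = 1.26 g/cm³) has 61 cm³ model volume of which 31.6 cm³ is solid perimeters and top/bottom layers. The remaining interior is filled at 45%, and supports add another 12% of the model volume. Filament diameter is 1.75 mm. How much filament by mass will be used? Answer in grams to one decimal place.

Volume inside the shell = 61 − 31.6, so 29.4 cm³.
Deposited infill = 0.45 × 29.4 = 13.23 cm³.
Support: 0.12 × 61 → 7.32 cm³.
Deposited volume: 31.6 + 13.23 + 7.32 → 52.15 cm³.
Mass = 52.15 × 1.26, so 65.709 g.

65.7 g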